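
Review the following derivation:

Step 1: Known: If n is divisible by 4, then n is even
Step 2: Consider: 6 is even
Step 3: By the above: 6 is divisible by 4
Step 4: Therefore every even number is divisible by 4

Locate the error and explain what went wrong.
Step 3: By the above: 6 is divisible by 4

Step 3 commits the fallacy of affirming the consequent. The known fact 'divisible by 4 → even' does NOT imply 'even → divisible by 4'. That would be the converse, which is false. For example, 6 is even but 6 ÷ 4 = 1.50, which is not an integer.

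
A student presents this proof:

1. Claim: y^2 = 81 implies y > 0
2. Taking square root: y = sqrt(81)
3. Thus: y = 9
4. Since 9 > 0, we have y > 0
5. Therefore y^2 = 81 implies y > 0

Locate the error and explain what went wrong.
Step 2: Taking square root: y = sqrt(81)

Step 2 takes the square root and assumes the positive root only. The equation y^2 = 81 actually has two solutions: y = 9 and y = -9. The proof silently assumes y > 0 without justification, then uses this assumption to conclude y > 0, which is circular. The counterexample y = -9 shows the claim is false.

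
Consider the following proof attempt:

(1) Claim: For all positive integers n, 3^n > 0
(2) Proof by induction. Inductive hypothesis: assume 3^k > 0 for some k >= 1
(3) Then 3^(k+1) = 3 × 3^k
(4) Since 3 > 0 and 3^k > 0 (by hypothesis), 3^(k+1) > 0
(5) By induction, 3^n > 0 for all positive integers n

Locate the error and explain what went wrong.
Step 5: By induction, 3^n > 0 for all positive integers n

Step 5 concludes the proof by induction, but no base case was ever established. A valid induction proof requires: (1) a base case proving 3^1 > 0, and (2) an inductive step showing IF 3^k > 0 THEN 3^(k+1) > 0. Steps 2-4 correctly establish the inductive step, but without the base case the conclusion in step 5 does not follow.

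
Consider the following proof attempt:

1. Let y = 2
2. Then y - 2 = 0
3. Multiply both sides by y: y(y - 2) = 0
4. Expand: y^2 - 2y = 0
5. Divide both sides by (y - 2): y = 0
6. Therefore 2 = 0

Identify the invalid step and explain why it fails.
Step 5: Divide both sides by (y - 2): y = 0

Step 5 divides both sides by (y - 2). However, since y = 2, we have (y - 2) = 0. Division by zero is undefined, making this step invalid.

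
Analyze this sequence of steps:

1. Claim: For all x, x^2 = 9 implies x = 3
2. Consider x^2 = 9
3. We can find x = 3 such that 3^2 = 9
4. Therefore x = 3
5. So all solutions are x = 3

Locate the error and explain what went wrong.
Step 4: Therefore x = 3

Step 4 incorrectly concludes that x = 3 is the only solution. The proof shows that x = 3 is A solution (existence), but does not show it is the ONLY solution (uniqueness). In fact, x = -3 is also a solution since (-3)^2 = 9. Finding one solution doesn't prove there are no others.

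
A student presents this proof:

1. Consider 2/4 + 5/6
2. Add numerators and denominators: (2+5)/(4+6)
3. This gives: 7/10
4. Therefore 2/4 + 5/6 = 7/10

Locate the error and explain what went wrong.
Step 2: Add numerators and denominators: (2+5)/(4+6)

Step 2 incorrectly adds fractions by separately adding numerators and denominators. This is wrong. The correct method requires a common denominator: 2/4 + 5/6 = (2×6 + 5×4)/(4×6) = 32/24 = 4/3. The method used gives 7/10, which is different.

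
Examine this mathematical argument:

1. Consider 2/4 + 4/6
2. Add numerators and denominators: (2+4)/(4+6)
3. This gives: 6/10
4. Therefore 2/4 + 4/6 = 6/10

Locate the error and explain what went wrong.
Step 2: Add numerators and denominators: (2+4)/(4+6)

Step 2 incorrectly adds fractions by separately adding numerators and denominators. This is wrong. The correct method requires a common denominator: 2/4 + 4/6 = (2×6 + 4×4)/(4×6) = 28/24 = 7/6. The method used gives 6/10, which is different.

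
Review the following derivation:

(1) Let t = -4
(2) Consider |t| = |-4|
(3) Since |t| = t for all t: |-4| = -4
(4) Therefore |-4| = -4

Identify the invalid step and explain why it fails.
Step 3: Since |t| = t for all t: |-4| = -4

Step 3 incorrectly states that |t| = t for all t. The correct definition is |t| = t when t >= 0, and |t| = -t when t < 0. Since -4 < 0, we have |-4| = -(-4) = 4, not -4.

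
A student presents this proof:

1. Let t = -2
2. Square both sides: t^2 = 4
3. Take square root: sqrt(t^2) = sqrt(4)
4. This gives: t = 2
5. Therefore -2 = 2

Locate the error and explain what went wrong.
Step 4: This gives: t = 2

Step 4 incorrectly states that sqrt(t^2) = t. The correct identity is sqrt(t^2) = |t|. Since t = -2 < 0, we have sqrt(t^2) = |-2| = 2, not t = -2.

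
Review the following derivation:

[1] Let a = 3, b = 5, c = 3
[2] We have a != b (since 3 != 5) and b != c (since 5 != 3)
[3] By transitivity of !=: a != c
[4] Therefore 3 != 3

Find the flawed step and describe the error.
Step 3: By transitivity of !=: a != c

Step 3 incorrectly applies transitivity to the '!=' relation. Transitivity states: if a R b and b R c, then a R c. However, '!=' is not transitive. Counterexample: 3 != 5 and 5 != 3, but 3 = 3 (both equal 3). Transitivity holds for relations like <, <=, =, but not for !=.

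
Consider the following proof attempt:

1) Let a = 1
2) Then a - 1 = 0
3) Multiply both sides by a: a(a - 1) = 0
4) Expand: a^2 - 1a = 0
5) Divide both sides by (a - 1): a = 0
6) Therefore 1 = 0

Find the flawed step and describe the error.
Step 5: Divide both sides by (a - 1): a = 0

Step 5 divides both sides by (a - 1). However, since a = 1, we have (a - 1) = 0. Division by zero is undefined, making this step invalid.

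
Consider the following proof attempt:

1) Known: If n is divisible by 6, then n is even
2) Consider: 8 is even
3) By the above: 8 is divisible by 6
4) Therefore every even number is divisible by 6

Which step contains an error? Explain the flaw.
Step 3: By the above: 8 is divisible by 6

Step 3 commits the fallacy of affirming the consequent. The known fact 'divisible by 6 → even' does NOT imply 'even → divisible by 6'. That would be the converse, which is false. For example, 8 is even but 8 ÷ 6 = 1.33, which is not an integer.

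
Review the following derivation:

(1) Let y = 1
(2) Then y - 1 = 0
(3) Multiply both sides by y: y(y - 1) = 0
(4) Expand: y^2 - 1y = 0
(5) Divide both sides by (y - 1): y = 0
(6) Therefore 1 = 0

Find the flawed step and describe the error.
Step 5: Divide both sides by (y - 1): y = 0

Step 5 divides both sides by (y - 1). However, since y = 1, we have (y - 1) = 0. Division by zero is undefined, making this step invalid.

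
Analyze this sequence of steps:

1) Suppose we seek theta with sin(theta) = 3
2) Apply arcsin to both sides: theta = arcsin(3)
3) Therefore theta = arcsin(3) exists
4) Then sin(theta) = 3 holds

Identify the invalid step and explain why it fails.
Step 2: Apply arcsin to both sides: theta = arcsin(3)

Step 2 applies arcsin to 3. However, arcsin(x) is only defined for x in [-1, 1] because sin(theta) can only produce values in that range. Since |3| > 1, arcsin(3) is undefined. There is no angle whose sine equals 3.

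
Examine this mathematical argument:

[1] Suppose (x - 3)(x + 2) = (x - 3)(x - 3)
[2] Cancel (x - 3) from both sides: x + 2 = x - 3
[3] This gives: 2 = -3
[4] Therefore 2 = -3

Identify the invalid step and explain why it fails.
Step 2: Cancel (x - 3) from both sides: x + 2 = x - 3

Step 2 cancels (x - 3) from both sides. This is only valid if (x - 3) ≠ 0, i.e., x ≠ 3. When x = 3, both sides equal zero regardless of the other factors. The correct approach requires considering x = 3 as a separate case.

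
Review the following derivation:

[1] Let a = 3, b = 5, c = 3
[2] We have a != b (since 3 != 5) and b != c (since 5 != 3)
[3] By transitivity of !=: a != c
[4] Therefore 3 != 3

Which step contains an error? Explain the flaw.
Step 3: By transitivity of !=: a != c

Step 3 incorrectly applies transitivity to the '!=' relation. Transitivity states: if a R b and b R c, then a R c. However, '!=' is not transitive. Counterexample: 3 != 5 and 5 != 3, but 3 = 3 (both equal 3). Transitivity holds for relations like <, <=, =, but not for !=.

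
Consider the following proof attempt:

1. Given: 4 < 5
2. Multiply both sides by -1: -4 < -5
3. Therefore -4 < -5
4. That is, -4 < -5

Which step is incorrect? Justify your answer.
Step 2: Multiply both sides by -1: -4 < -5

Step 2 multiplies both sides by -1 but fails to reverse the inequality sign. When multiplying (or dividing) an inequality by a negative number, the direction must be reversed. Since 4 < 5, we should get -4 > -5, i.e., -4 > -5.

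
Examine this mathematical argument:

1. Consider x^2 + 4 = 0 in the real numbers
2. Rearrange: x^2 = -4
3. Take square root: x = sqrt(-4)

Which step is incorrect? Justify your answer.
Step 3: Take square root: x = sqrt(-4)

Step 3 takes the square root of -4, which is negative. In the real number system, the square root of a negative number is undefined. The equation x^2 + 4 = 0 has no real solutions. Square roots of negative numbers only exist in the complex numbers.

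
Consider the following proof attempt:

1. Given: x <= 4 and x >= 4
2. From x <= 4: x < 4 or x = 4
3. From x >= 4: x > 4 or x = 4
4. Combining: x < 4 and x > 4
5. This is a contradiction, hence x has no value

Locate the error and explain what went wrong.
Step 4: Combining: x < 4 and x > 4

Step 4 incorrectly combines the conditions. From x <= 4 and x >= 4, the intersection is x = 4. The error treats the 'or' cases as 'and' requirements. The correct conclusion is that x = 4 is the unique solution, not that no solution exists.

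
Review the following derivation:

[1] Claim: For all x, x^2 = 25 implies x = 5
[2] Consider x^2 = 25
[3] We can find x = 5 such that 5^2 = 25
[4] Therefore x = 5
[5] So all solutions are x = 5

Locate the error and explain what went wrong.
Step 4: Therefore x = 5

Step 4 incorrectly concludes that x = 5 is the only solution. The proof shows that x = 5 is A solution (existence), but does not show it is the ONLY solution (uniqueness). In fact, x = -5 is also a solution since (-5)^2 = 25. Finding one solution doesn't prove there are no others.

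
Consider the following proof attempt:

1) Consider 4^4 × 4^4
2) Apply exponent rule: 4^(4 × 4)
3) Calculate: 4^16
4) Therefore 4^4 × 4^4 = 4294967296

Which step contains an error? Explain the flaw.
Step 2: Apply exponent rule: 4^(4 × 4)

Step 2 incorrectly states that a^b × a^c = a^(b×c). The correct rule is a^b × a^c = a^(b+c). The actual value is 4^4 × 4^4 = 4^8 = 65536, not 4^16 = 4294967296.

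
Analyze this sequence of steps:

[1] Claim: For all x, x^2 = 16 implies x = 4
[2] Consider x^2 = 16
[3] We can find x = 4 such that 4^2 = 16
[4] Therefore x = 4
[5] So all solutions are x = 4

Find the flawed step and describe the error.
Step 4: Therefore x = 4

Step 4 incorrectly concludes that x = 4 is the only solution. The proof shows that x = 4 is A solution (existence), but does not show it is the ONLY solution (uniqueness). In fact, x = -4 is also a solution since (-4)^2 = 16. Finding one solution doesn't prove there are no others.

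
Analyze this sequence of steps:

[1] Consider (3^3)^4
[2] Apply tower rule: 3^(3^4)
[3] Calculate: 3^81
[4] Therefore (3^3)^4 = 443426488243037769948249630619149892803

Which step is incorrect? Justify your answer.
Step 2: Apply tower rule: 3^(3^4)

Step 2 incorrectly states that (a^b)^c = a^(b^c). The correct rule is (a^b)^c = a^(b×c). The actual value is (3^3)^4 = 3^12 = 531441, not 3^81 = 443426488243037769948249630619149892803.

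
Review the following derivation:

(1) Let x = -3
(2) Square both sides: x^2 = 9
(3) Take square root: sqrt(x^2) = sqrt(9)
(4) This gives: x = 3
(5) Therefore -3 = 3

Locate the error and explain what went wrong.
Step 4: This gives: x = 3

Step 4 incorrectly states that sqrt(x^2) = x. The correct identity is sqrt(x^2) = |x|. Since x = -3 < 0, we have sqrt(x^2) = |-3| = 3, not x = -3.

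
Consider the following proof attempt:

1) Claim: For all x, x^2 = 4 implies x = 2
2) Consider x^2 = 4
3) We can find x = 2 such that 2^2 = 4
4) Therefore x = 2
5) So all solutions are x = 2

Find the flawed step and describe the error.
Step 4: Therefore x = 2

Step 4 incorrectly concludes that x = 2 is the only solution. The proof shows that x = 2 is A solution (existence), but does not show it is the ONLY solution (uniqueness). In fact, x = -2 is also a solution since (-2)^2 = 4. Finding one solution doesn't prove there are no others.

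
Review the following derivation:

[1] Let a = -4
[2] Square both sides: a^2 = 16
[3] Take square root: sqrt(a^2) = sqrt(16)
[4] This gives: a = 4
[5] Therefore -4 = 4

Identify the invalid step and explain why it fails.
Step 4: This gives: a = 4

Step 4 incorrectly states that sqrt(a^2) = a. The correct identity is sqrt(a^2) = |a|. Since a = -4 < 0, we have sqrt(a^2) = |-4| = 4, not a = -4.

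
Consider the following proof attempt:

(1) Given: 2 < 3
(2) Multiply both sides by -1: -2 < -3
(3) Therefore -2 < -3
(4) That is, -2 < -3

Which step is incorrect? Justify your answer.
Step 2: Multiply both sides by -1: -2 < -3

Step 2 multiplies both sides by -1 but fails to reverse the inequality sign. When multiplying (or dividing) an inequality by a negative number, the direction must be reversed. Since 2 < 3, we should get -2 > -3, i.e., -2 > -3.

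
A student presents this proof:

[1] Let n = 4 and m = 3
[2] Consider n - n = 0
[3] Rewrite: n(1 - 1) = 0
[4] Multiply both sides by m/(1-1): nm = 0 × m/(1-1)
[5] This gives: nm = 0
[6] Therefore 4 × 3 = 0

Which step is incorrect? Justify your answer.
Step 4: Multiply both sides by m/(1-1): nm = 0 × m/(1-1)

Step 4 multiplies both sides by m/(1-1). However, 1-1 = 0, so this is multiplication by m/0, which is undefined. We cannot multiply by an undefined expression.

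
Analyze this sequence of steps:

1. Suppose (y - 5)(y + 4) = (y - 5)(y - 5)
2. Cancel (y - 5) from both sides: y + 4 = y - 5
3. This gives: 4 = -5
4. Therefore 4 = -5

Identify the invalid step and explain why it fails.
Step 2: Cancel (y - 5) from both sides: y + 4 = y - 5

Step 2 cancels (y - 5) from both sides. This is only valid if (y - 5) ≠ 0, i.e., y ≠ 5. When y = 5, both sides equal zero regardless of the other factors. The correct approach requires considering y = 5 as a separate case.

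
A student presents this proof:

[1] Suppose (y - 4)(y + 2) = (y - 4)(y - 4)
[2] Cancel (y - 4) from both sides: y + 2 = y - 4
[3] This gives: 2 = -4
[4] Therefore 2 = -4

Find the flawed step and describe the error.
Step 2: Cancel (y - 4) from both sides: y + 2 = y - 4

Step 2 cancels (y - 4) from both sides. This is only valid if (y - 4) ≠ 0, i.e., y ≠ 4. When y = 4, both sides equal zero regardless of the other factors. The correct approach requires considering y = 4 as a separate case.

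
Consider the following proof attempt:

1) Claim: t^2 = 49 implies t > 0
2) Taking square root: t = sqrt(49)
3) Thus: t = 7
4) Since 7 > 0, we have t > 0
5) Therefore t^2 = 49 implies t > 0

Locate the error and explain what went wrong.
Step 2: Taking square root: t = sqrt(49)

Step 2 takes the square root and assumes the positive root only. The equation t^2 = 49 actually has two solutions: t = 7 and t = -7. The proof silently assumes t > 0 without justification, then uses this assumption to conclude t > 0, which is circular. The counterexample t = -7 shows the claim is false.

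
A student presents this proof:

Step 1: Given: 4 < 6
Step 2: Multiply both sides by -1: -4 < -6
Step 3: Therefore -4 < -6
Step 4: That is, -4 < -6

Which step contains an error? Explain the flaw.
Step 2: Multiply both sides by -1: -4 < -6

Step 2 multiplies both sides by -1 but fails to reverse the inequality sign. When multiplying (or dividing) an inequality by a negative number, the direction must be reversed. Since 4 < 6, we should get -4 > -6, i.e., -4 > -6.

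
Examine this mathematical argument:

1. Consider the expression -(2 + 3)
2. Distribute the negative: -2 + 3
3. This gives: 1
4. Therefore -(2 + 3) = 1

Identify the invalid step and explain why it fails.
Step 2: Distribute the negative: -2 + 3

Step 2 incorrectly distributes the negative sign. The correct distribution is -(2 + 3) = -2 - 3 = -5. The negative must be applied to both terms, not just the first. The error treats -(2 + 3) as -2 + 3, which equals 1 instead of -5.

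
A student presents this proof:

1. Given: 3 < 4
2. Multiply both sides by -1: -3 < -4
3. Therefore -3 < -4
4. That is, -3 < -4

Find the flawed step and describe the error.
Step 2: Multiply both sides by -1: -3 < -4

Step 2 multiplies both sides by -1 but fails to reverse the inequality sign. When multiplying (or dividing) an inequality by a negative number, the direction must be reversed. Since 3 < 4, we should get -3 > -4, i.e., -3 > -4.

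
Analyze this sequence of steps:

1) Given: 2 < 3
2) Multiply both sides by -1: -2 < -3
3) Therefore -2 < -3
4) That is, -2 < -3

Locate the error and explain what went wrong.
Step 2: Multiply both sides by -1: -2 < -3

Step 2 multiplies both sides by -1 but fails to reverse the inequality sign. When multiplying (or dividing) an inequality by a negative number, the direction must be reversed. Since 2 < 3, we should get -2 > -3, i.e., -2 > -3.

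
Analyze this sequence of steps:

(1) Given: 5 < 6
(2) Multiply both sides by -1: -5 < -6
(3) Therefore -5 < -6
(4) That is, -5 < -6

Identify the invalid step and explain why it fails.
Step 2: Multiply both sides by -1: -5 < -6

Step 2 multiplies both sides by -1 but fails to reverse the inequality sign. When multiplying (or dividing) an inequality by a negative number, the direction must be reversed. Since 5 < 6, we should get -5 > -6, i.e., -5 > -6.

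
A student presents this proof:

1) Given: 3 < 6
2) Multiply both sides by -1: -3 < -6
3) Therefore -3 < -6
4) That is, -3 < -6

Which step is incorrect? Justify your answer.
Step 2: Multiply both sides by -1: -3 < -6

Step 2 multiplies both sides by -1 but fails to reverse the inequality sign. When multiplying (or dividing) an inequality by a negative number, the direction must be reversed. Since 3 < 6, we should get -3 > -6, i.e., -3 > -6.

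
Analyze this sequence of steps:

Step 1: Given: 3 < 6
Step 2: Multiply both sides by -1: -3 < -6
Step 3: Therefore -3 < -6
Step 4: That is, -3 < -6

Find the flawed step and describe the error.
Step 2: Multiply both sides by -1: -3 < -6

Step 2 multiplies both sides by -1 but fails to reverse the inequality sign. When multiplying (or dividing) an inequality by a negative number, the direction must be reversed. Since 3 < 6, we should get -3 > -6, i.e., -3 > -6.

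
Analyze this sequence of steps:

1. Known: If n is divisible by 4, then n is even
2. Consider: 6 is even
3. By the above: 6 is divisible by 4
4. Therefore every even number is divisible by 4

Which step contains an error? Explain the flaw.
Step 3: By the above: 6 is divisible by 4

Step 3 commits the fallacy of affirming the consequent. The known fact 'divisible by 4 → even' does NOT imply 'even → divisible by 4'. That would be the converse, which is false. For example, 6 is even but 6 ÷ 4 = 1.50, which is not an integer.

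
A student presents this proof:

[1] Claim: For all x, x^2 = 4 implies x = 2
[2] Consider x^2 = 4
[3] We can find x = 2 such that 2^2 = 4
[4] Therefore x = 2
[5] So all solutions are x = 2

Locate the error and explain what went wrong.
Step 4: Therefore x = 2

Step 4 incorrectly concludes that x = 2 is the only solution. The proof shows that x = 2 is A solution (existence), but does not show it is the ONLY solution (uniqueness). In fact, x = -2 is also a solution since (-2)^2 = 4. Finding one solution doesn't prove there are no others.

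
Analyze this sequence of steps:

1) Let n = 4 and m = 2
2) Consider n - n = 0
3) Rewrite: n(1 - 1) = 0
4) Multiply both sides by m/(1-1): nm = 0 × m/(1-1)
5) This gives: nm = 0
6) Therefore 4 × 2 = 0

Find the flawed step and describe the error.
Step 4: Multiply both sides by m/(1-1): nm = 0 × m/(1-1)

Step 4 multiplies both sides by m/(1-1). However, 1-1 = 0, so this is multiplication by m/0, which is undefined. We cannot multiply by an undefined expression.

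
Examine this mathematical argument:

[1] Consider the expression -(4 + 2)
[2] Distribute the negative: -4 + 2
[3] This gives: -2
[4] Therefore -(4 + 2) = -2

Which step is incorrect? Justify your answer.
Step 2: Distribute the negative: -4 + 2

Step 2 incorrectly distributes the negative sign. The correct distribution is -(4 + 2) = -4 - 2 = -6. The negative must be applied to both terms, not just the first. The error treats -(4 + 2) as -4 + 2, which equals -2 instead of -6.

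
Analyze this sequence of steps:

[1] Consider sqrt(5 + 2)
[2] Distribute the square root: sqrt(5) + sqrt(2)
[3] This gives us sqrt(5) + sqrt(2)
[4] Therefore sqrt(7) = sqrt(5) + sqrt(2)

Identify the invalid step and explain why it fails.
Step 2: Distribute the square root: sqrt(5) + sqrt(2)

Step 2 incorrectly 'distributes' the square root over addition. The square root function does not distribute: sqrt(a + b) ≠ sqrt(a) + sqrt(b). In fact, sqrt(5 + 2) = sqrt(7) ≈ 2.6458, while sqrt(5) + sqrt(2) ≈ 3.6503.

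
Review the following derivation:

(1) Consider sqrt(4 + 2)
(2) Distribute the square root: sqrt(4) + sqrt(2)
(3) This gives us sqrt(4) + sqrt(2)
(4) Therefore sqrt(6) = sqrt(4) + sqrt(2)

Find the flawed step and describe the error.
Step 2: Distribute the square root: sqrt(4) + sqrt(2)

Step 2 incorrectly 'distributes' the square root over addition. The square root function does not distribute: sqrt(a + b) ≠ sqrt(a) + sqrt(b). In fact, sqrt(4 + 2) = sqrt(6) ≈ 2.4495, while sqrt(4) + sqrt(2) ≈ 3.4142.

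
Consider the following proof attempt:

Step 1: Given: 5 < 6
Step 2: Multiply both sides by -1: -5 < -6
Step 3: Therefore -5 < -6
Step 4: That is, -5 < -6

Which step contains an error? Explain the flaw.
Step 2: Multiply both sides by -1: -5 < -6

Step 2 multiplies both sides by -1 but fails to reverse the inequality sign. When multiplying (or dividing) an inequality by a negative number, the direction must be reversed. Since 5 < 6, we should get -5 > -6, i.e., -5 > -6.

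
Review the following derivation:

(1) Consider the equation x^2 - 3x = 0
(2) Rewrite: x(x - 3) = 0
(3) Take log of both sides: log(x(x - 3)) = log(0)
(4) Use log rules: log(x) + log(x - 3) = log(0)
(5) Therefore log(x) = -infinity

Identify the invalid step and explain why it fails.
Step 3: Take log of both sides: log(x(x - 3)) = log(0)

Step 3 takes the logarithm of both sides, resulting in log(0) on the right side. The logarithm is only defined for positive numbers; log(0) is undefined (approaches negative infinity). This operation is invalid.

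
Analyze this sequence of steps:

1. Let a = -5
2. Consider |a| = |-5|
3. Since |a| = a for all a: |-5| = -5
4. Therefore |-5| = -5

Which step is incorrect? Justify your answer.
Step 3: Since |a| = a for all a: |-5| = -5

Step 3 incorrectly states that |a| = a for all a. The correct definition is |a| = a when a >= 0, and |a| = -a when a < 0. Since -5 < 0, we have |-5| = -(-5) = 5, not -5.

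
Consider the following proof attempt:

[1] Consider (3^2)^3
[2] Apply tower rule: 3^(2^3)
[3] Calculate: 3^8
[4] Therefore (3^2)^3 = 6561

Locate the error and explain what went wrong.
Step 2: Apply tower rule: 3^(2^3)

Step 2 incorrectly states that (a^b)^c = a^(b^c). The correct rule is (a^b)^c = a^(b×c). The actual value is (3^2)^3 = 3^6 = 729, not 3^8 = 6561.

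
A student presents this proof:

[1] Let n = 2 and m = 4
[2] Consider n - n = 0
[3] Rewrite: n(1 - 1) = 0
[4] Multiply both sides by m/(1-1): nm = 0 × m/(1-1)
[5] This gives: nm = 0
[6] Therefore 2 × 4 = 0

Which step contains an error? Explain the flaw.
Step 4: Multiply both sides by m/(1-1): nm = 0 × m/(1-1)

Step 4 multiplies both sides by m/(1-1). However, 1-1 = 0, so this is multiplication by m/0, which is undefined. We cannot multiply by an undefined expression.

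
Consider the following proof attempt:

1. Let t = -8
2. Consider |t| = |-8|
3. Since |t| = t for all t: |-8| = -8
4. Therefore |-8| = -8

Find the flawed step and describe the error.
Step 3: Since |t| = t for all t: |-8| = -8

Step 3 incorrectly states that |t| = t for all t. The correct definition is |t| = t when t >= 0, and |t| = -t when t < 0. Since -8 < 0, we have |-8| = -(-8) = 8, not -8.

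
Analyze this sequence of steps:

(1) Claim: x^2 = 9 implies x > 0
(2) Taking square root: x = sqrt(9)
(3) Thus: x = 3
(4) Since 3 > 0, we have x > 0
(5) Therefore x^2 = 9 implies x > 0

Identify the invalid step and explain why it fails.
Step 2: Taking square root: x = sqrt(9)

Step 2 takes the square root and assumes the positive root only. The equation x^2 = 9 actually has two solutions: x = 3 and x = -3. The proof silently assumes x > 0 without justification, then uses this assumption to conclude x > 0, which is circular. The counterexample x = -3 shows the claim is false.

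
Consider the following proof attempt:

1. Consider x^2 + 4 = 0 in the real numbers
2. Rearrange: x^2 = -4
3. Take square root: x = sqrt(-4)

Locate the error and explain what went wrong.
Step 3: Take square root: x = sqrt(-4)

Step 3 takes the square root of -4, which is negative. In the real number system, the square root of a negative number is undefined. The equation x^2 + 4 = 0 has no real solutions. Square roots of negative numbers only exist in the complex numbers.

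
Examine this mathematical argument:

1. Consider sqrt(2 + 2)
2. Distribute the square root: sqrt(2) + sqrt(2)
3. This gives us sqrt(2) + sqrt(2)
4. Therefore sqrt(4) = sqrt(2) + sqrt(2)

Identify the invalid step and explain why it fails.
Step 2: Distribute the square root: sqrt(2) + sqrt(2)

Step 2 incorrectly 'distributes' the square root over addition. The square root function does not distribute: sqrt(a + b) ≠ sqrt(a) + sqrt(b). In fact, sqrt(2 + 2) = sqrt(4) ≈ 2.0000, while sqrt(2) + sqrt(2) ≈ 2.8284.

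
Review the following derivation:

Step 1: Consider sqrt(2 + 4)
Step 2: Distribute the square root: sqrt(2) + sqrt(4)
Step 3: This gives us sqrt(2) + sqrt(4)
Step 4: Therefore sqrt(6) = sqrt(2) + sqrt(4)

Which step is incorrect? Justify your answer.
Step 2: Distribute the square root: sqrt(2) + sqrt(4)

Step 2 incorrectly 'distributes' the square root over addition. The square root function does not distribute: sqrt(a + b) ≠ sqrt(a) + sqrt(b). In fact, sqrt(2 + 4) = sqrt(6) ≈ 2.4495, while sqrt(2) + sqrt(4) ≈ 3.4142.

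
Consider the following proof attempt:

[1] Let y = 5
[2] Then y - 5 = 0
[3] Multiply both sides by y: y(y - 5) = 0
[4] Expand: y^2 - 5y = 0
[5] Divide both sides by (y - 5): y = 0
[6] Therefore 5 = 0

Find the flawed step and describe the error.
Step 5: Divide both sides by (y - 5): y = 0

Step 5 divides both sides by (y - 5). However, since y = 5, we have (y - 5) = 0. Division by zero is undefined, making this step invalid.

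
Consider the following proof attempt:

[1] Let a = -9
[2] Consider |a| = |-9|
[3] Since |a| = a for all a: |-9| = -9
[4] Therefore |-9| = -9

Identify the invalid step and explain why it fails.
Step 3: Since |a| = a for all a: |-9| = -9

Step 3 incorrectly states that |a| = a for all a. The correct definition is |a| = a when a >= 0, and |a| = -a when a < 0. Since -9 < 0, we have |-9| = -(-9) = 9, not -9.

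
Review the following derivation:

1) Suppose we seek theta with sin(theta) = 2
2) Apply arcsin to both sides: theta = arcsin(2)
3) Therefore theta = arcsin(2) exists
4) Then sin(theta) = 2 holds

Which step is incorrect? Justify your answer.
Step 2: Apply arcsin to both sides: theta = arcsin(2)

Step 2 applies arcsin to 2. However, arcsin(x) is only defined for x in [-1, 1] because sin(theta) can only produce values in that range. Since |2| > 1, arcsin(2) is undefined. There is no angle whose sine equals 2.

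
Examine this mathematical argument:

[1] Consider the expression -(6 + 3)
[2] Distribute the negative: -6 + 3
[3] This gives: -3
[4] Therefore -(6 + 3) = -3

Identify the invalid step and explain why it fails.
Step 2: Distribute the negative: -6 + 3

Step 2 incorrectly distributes the negative sign. The correct distribution is -(6 + 3) = -6 - 3 = -9. The negative must be applied to both terms, not just the first. The error treats -(6 + 3) as -6 + 3, which equals -3 instead of -9.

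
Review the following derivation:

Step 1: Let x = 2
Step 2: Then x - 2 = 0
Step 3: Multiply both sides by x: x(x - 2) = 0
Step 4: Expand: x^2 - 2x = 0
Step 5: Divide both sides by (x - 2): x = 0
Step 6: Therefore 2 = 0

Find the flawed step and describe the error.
Step 5: Divide both sides by (x - 2): x = 0

Step 5 divides both sides by (x - 2). However, since x = 2, we have (x - 2) = 0. Division by zero is undefined, making this step invalid.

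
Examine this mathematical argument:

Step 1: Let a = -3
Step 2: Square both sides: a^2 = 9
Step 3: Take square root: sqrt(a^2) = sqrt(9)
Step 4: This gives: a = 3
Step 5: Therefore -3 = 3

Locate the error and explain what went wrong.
Step 4: This gives: a = 3

Step 4 incorrectly states that sqrt(a^2) = a. The correct identity is sqrt(a^2) = |a|. Since a = -3 < 0, we have sqrt(a^2) = |-3| = 3, not a = -3.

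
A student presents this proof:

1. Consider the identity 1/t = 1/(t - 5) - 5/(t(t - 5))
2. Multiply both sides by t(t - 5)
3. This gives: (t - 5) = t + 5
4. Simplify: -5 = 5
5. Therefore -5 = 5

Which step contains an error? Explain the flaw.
Step 3: This gives: (t - 5) = t + 5

Step 3 makes a sign error when clearing denominators. Multiplying -5/(t(t - 5)) by t(t - 5) gives -5, not +5. The correct result is (t - 5) = t - 5, which is trivially true, not (t - 5) = t + 5. (Step 1 is a valid identity: 1/(t - 5) - 5/(t(t - 5)) = (t - 5)/(t(t - 5)) = 1/t.)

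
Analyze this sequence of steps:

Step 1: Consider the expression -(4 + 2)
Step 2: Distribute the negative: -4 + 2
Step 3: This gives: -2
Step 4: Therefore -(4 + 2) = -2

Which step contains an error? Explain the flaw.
Step 2: Distribute the negative: -4 + 2

Step 2 incorrectly distributes the negative sign. The correct distribution is -(4 + 2) = -4 - 2 = -6. The negative must be applied to both terms, not just the first. The error treats -(4 + 2) as -4 + 2, which equals -2 instead of -6.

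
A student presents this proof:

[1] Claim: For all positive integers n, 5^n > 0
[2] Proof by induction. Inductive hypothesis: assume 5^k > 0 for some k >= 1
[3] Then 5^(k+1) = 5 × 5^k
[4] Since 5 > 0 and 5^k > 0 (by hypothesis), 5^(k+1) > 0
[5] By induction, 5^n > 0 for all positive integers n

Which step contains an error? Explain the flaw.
Step 5: By induction, 5^n > 0 for all positive integers n

Step 5 concludes the proof by induction, but no base case was ever established. A valid induction proof requires: (1) a base case proving 5^1 > 0, and (2) an inductive step showing IF 5^k > 0 THEN 5^(k+1) > 0. Steps 2-4 correctly establish the inductive step, but without the base case the conclusion in step 5 does not follow.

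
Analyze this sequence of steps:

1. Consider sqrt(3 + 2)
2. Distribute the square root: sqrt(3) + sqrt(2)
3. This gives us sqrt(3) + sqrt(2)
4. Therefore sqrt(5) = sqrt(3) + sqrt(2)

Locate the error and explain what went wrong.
Step 2: Distribute the square root: sqrt(3) + sqrt(2)

Step 2 incorrectly 'distributes' the square root over addition. The square root function does not distribute: sqrt(a + b) ≠ sqrt(a) + sqrt(b). In fact, sqrt(3 + 2) = sqrt(5) ≈ 2.2361, while sqrt(3) + sqrt(2) ≈ 3.1463.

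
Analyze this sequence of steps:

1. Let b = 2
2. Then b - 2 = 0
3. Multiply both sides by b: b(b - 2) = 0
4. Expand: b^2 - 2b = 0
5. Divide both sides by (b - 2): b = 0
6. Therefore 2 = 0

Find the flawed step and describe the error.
Step 5: Divide both sides by (b - 2): b = 0

Step 5 divides both sides by (b - 2). However, since b = 2, we have (b - 2) = 0. Division by zero is undefined, making this step invalid.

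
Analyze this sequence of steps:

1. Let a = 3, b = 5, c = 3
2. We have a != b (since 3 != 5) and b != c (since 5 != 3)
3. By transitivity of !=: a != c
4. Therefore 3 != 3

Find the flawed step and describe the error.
Step 3: By transitivity of !=: a != c

Step 3 incorrectly applies transitivity to the '!=' relation. Transitivity states: if a R b and b R c, then a R c. However, '!=' is not transitive. Counterexample: 3 != 5 and 5 != 3, but 3 = 3 (both equal 3). Transitivity holds for relations like <, <=, =, but not for !=.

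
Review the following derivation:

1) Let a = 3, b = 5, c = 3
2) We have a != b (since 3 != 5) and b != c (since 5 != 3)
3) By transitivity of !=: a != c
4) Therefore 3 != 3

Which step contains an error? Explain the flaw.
Step 3: By transitivity of !=: a != c

Step 3 incorrectly applies transitivity to the '!=' relation. Transitivity states: if a R b and b R c, then a R c. However, '!=' is not transitive. Counterexample: 3 != 5 and 5 != 3, but 3 = 3 (both equal 3). Transitivity holds for relations like <, <=, =, but not for !=.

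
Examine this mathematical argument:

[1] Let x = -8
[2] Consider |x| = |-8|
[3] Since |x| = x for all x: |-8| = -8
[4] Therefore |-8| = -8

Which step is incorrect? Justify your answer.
Step 3: Since |x| = x for all x: |-8| = -8

Step 3 incorrectly states that |x| = x for all x. The correct definition is |x| = x when x >= 0, and |x| = -x when x < 0. Since -8 < 0, we have |-8| = -(-8) = 8, not -8.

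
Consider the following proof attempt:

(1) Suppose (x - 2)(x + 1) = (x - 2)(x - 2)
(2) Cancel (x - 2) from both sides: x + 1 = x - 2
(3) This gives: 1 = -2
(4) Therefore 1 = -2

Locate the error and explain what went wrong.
Step 2: Cancel (x - 2) from both sides: x + 1 = x - 2

Step 2 cancels (x - 2) from both sides. This is only valid if (x - 2) ≠ 0, i.e., x ≠ 2. When x = 2, both sides equal zero regardless of the other factors. The correct approach requires considering x = 2 as a separate case.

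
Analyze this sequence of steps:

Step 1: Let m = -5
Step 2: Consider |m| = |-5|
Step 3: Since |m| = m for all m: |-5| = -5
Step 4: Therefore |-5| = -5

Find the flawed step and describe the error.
Step 3: Since |m| = m for all m: |-5| = -5

Step 3 incorrectly states that |m| = m for all m. The correct definition is |m| = m when m >= 0, and |m| = -m when m < 0. Since -5 < 0, we have |-5| = -(-5) = 5, not -5.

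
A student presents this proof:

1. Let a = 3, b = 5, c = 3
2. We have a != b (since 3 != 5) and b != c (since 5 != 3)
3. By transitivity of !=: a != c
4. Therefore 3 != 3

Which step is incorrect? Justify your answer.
Step 3: By transitivity of !=: a != c

Step 3 incorrectly applies transitivity to the '!=' relation. Transitivity states: if a R b and b R c, then a R c. However, '!=' is not transitive. Counterexample: 3 != 5 and 5 != 3, but 3 = 3 (both equal 3). Transitivity holds for relations like <, <=, =, but not for !=.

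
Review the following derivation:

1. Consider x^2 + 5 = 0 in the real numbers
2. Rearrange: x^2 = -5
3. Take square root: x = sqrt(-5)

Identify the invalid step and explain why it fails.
Step 3: Take square root: x = sqrt(-5)

Step 3 takes the square root of -5, which is negative. In the real number system, the square root of a negative number is undefined. The equation x^2 + 5 = 0 has no real solutions. Square roots of negative numbers only exist in the complex numbers.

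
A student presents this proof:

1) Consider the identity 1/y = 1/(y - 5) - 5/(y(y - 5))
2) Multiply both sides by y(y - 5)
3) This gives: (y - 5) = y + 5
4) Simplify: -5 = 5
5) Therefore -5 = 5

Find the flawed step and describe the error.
Step 3: This gives: (y - 5) = y + 5

Step 3 makes a sign error when clearing denominators. Multiplying -5/(y(y - 5)) by y(y - 5) gives -5, not +5. The correct result is (y - 5) = y - 5, which is trivially true, not (y - 5) = y + 5. (Step 1 is a valid identity: 1/(y - 5) - 5/(y(y - 5)) = (y - 5)/(y(y - 5)) = 1/y.)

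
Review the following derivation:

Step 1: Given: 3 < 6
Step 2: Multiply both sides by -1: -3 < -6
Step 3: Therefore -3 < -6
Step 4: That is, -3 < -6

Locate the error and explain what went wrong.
Step 2: Multiply both sides by -1: -3 < -6

Step 2 multiplies both sides by -1 but fails to reverse the inequality sign. When multiplying (or dividing) an inequality by a negative number, the direction must be reversed. Since 3 < 6, we should get -3 > -6, i.e., -3 > -6.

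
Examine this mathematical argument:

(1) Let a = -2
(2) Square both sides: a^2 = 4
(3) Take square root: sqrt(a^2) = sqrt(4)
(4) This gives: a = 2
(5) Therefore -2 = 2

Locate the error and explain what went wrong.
Step 4: This gives: a = 2

Step 4 incorrectly states that sqrt(a^2) = a. The correct identity is sqrt(a^2) = |a|. Since a = -2 < 0, we have sqrt(a^2) = |-2| = 2, not a = -2.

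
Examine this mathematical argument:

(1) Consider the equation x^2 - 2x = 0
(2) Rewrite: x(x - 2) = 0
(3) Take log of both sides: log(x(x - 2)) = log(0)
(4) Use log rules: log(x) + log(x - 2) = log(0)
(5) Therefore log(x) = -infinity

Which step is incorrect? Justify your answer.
Step 3: Take log of both sides: log(x(x - 2)) = log(0)

Step 3 takes the logarithm of both sides, resulting in log(0) on the right side. The logarithm is only defined for positive numbers; log(0) is undefined (approaches negative infinity). This operation is invalid.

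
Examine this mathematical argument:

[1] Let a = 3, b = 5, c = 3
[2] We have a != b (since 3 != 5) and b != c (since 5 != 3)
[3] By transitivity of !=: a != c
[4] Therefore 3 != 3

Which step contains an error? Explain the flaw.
Step 3: By transitivity of !=: a != c

Step 3 incorrectly applies transitivity to the '!=' relation. Transitivity states: if a R b and b R c, then a R c. However, '!=' is not transitive. Counterexample: 3 != 5 and 5 != 3, but 3 = 3 (both equal 3). Transitivity holds for relations like <, <=, =, but not for !=.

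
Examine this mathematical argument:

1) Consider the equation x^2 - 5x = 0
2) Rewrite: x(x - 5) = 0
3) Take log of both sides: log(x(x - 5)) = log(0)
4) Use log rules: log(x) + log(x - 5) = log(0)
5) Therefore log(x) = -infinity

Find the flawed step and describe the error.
Step 3: Take log of both sides: log(x(x - 5)) = log(0)

Step 3 takes the logarithm of both sides, resulting in log(0) on the right side. The logarithm is only defined for positive numbers; log(0) is undefined (approaches negative infinity). This operation is invalid.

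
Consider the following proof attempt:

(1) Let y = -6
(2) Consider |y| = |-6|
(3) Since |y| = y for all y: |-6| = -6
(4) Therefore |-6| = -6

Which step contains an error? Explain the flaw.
Step 3: Since |y| = y for all y: |-6| = -6

Step 3 incorrectly states that |y| = y for all y. The correct definition is |y| = y when y >= 0, and |y| = -y when y < 0. Since -6 < 0, we have |-6| = -(-6) = 6, not -6.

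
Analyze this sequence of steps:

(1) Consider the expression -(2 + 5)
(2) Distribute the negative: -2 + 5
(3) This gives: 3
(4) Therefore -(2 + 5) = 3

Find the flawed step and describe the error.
Step 2: Distribute the negative: -2 + 5

Step 2 incorrectly distributes the negative sign. The correct distribution is -(2 + 5) = -2 - 5 = -7. The negative must be applied to both terms, not just the first. The error treats -(2 + 5) as -2 + 5, which equals 3 instead of -7.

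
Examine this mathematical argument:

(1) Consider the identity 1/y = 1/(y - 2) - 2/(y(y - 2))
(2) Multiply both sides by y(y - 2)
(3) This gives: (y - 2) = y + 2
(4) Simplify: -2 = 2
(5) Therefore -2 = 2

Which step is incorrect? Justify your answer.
Step 3: This gives: (y - 2) = y + 2

Step 3 makes a sign error when clearing denominators. Multiplying -2/(y(y - 2)) by y(y - 2) gives -2, not +2. The correct result is (y - 2) = y - 2, which is trivially true, not (y - 2) = y + 2. (Step 1 is a valid identity: 1/(y - 2) - 2/(y(y - 2)) = (y - 2)/(y(y - 2)) = 1/y.)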